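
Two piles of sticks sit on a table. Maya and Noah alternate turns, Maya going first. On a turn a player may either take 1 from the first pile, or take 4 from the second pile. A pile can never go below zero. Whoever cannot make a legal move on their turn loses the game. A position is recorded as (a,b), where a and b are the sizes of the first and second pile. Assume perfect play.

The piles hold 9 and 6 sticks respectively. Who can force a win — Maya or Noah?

Noah wins.

Classify positions by backward induction: terminal positions (no move available) are L. From any other position, the mover wins iff some move reaches an L.
No move ever increases a pile, so every position that can arise here has a ≤ 9 and b ≤ 6; it is enough to label the cells with 0 ≤ a ≤ 9 and 0 ≤ b ≤ 6.
Every move lowers a or b (never raises either), so fill the grid row by row in increasing a, and left to right within a row: each cell's successors are then already labelled.
      b=0  b=1  b=2  b=3  b=4  b=5  b=6
a=0:    L    L    L    L    W    W    W
a=1:    W    W    W    W    L    L    L
a=2:    L    L    L    L    W    W    W
a=3:    W    W    W    W    L    L    L
a=4:    L    L    L    L    W    W    W
a=5:    W    W    W    W    L    L    L
a=6:    L    L    L    L    W    W    W
a=7:    W    W    W    W    L    L    L
a=8:    L    L    L    L    W    W    W
a=9:    W    W    W    W    L    L    L
Cells with no legal move (terminal, hence L): (0,0), (0,1), (0,2), (0,3).
The remaining L cells, each justified by listing all of its moves:
(1,4): only reaches (0,4)(W), (1,0)(W), all W → L
(1,5): only reaches (0,5)(W), (1,1)(W), all W → L
(1,6): only reaches (0,6)(W), (1,2)(W), all W → L
(2,0): only reaches (1,0)(W), which is W → L
(2,1): only reaches (1,1)(W), which is W → L
(2,2): only reaches (1,2)(W), which is W → L
(2,3): only reaches (1,3)(W), which is W → L
(3,4): only reaches (2,4)(W), (3,0)(W), all W → L
(3,5): only reaches (2,5)(W), (3,1)(W), all W → L
(3,6): only reaches (2,6)(W), (3,2)(W), all W → L
(4,0): only reaches (3,0)(W), which is W → L
(4,1): only reaches (3,1)(W), which is W → L
(4,2): only reaches (3,2)(W), which is W → L
(4,3): only reaches (3,3)(W), which is W → L
(5,4): only reaches (4,4)(W), (5,0)(W), all W → L
(5,5): only reaches (4,5)(W), (5,1)(W), all W → L
(5,6): only reaches (4,6)(W), (5,2)(W), all W → L
(6,0): only reaches (5,0)(W), which is W → L
(6,1): only reaches (5,1)(W), which is W → L
(6,2): only reaches (5,2)(W), which is W → L
(6,3): only reaches (5,3)(W), which is W → L
(7,4): only reaches (6,4)(W), (7,0)(W), all W → L
(7,5): only reaches (6,5)(W), (7,1)(W), all W → L
(7,6): only reaches (6,6)(W), (7,2)(W), all W → L
(8,0): only reaches (7,0)(W), which is W → L
(8,1): only reaches (7,1)(W), which is W → L
(8,2): only reaches (7,2)(W), which is W → L
(8,3): only reaches (7,3)(W), which is W → L
(9,4): only reaches (8,4)(W), (9,0)(W), all W → L
(9,5): only reaches (8,5)(W), (9,1)(W), all W → L
(9,6): only reaches (8,6)(W), (9,2)(W), all W → L
Every other cell has at least one move into one of the L cells above, so it is W.
Every move from (9,6) reaches a W position, so the mover loses.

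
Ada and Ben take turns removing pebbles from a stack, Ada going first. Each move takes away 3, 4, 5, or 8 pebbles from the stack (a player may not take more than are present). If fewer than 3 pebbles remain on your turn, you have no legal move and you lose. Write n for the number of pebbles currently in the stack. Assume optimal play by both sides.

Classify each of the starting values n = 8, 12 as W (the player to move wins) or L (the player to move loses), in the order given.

Positions with no move are L. A position that does have a move is losing for the player to move precisely when every available move leads to a winning position for the opponent. Fill in the labels:
n=0: no move → L
n=1: no move → L
n=2: no move → L
n=3: W (go to 0, an L position)
n=4: W (go to 1, an L position)
n=5: W (go to 2, an L position)
n=6: W (go to 2, an L position)
n=7: W (go to 2, an L position)
n=8: W (go to 0, an L position)
n=9: W (go to 1, an L position)
n=10: W (go to 2, an L position)
n=11: L (options 8(W), 7(W), 6(W), 3(W) are all W)
n=12: L (options 9(W), 8(W), 7(W), 4(W) are all W)

8: W, 12: L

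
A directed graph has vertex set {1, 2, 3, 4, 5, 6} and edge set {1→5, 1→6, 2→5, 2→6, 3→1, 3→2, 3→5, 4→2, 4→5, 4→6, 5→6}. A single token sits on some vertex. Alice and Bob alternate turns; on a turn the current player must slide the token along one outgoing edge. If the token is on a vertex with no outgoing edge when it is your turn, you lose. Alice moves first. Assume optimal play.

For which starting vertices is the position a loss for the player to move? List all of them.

3, 6

Classify positions by backward induction: terminal positions (no move available) are L. From any other position, the mover wins iff some move reaches an L.
Every edge goes from a vertex to one that appears earlier in the order 6, 5, 2, 4, 1, 3, so processing vertices in that order labels each vertex after all of its successors.
6: no outgoing edge → L
5: reaches L-position 6 → W
2: reaches L-position 6 → W
4: reaches L-position 6 → W
1: reaches L-position 6 → W
3: only reaches 1(W), 2(W), 5(W), all W → L
The losing starting vertices are exactly the entries labelled L in this table (2 of them).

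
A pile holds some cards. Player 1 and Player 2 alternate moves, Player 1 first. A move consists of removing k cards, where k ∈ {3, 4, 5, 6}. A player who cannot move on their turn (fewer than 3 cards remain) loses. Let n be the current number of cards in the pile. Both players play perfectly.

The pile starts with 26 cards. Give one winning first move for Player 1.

Remove 6, leaving 20.

Build the W/L table. Terminal = L. A non-terminal position is W if it has a move to some L; otherwise it is L.
n=0: no move → L
n=1: no move → L
n=2: no move → L
n=3: W (go to 0, an L position)
n=4: W (go to 1, an L position)
n=5: W (go to 2, an L position)
n=6: W (go to 2, an L position)
n=7: W (go to 2, an L position)
n=8: W (go to 2, an L position)
n=9: L (options 6(W), 5(W), 4(W), 3(W) are all W)
n=10: L (options 7(W), 6(W), 5(W), 4(W) are all W)
n=11: L (options 8(W), 7(W), 6(W), 5(W) are all W)
n=12: W (go to 9, an L position)
n=13: W (go to 10, an L position)
n=14: W (go to 11, an L position)
n=15: W (go to 11, an L position)
n=16: W (go to 11, an L position)
n=17: W (go to 11, an L position)
n=18: L (options 15(W), 14(W), 13(W), 12(W) are all W)
n=19: L (options 16(W), 15(W), 14(W), 13(W) are all W)
n=20: L (options 17(W), 16(W), 15(W), 14(W) are all W)
n=21: W (go to 18, an L position)
n=22: W (go to 19, an L position)
n=23: W (go to 20, an L position)
n=24: W (go to 20, an L position)
n=25: W (go to 20, an L position)
n=26: W (go to 20, an L position)
From 26, the L positions reachable in one move are: 20.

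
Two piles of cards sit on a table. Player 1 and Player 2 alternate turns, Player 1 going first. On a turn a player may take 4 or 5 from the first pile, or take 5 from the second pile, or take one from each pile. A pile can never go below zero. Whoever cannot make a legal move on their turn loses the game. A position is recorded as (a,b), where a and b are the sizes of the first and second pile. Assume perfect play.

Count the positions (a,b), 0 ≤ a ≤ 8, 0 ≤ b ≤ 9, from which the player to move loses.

33

Classify positions by backward induction: terminal positions (no move available) are L. From any other position, the mover wins iff some move reaches an L.
Every move lowers a or b (never raises either), so fill the grid row by row in increasing a, and left to right within a row: each cell's successors are then already labelled.
      b=0  b=1  b=2  b=3  b=4  b=5  b=6  b=7  b=8  b=9
a=0:    L    L    L    L    L    W    W    W    W    W
a=1:    L    W    W    W    W    W    L    L    L    L
a=2:    L    W    L    L    L    W    L    W    W    W
a=3:    L    W    L    W    W    W    L    W    L    L
a=4:    W    W    W    W    W    L    L    W    L    W
a=5:    W    W    W    W    W    L    W    W    W    W
a=6:    W    L    W    W    W    L    W    W    W    W
a=7:    W    L    W    W    W    L    W    L    W    W
a=8:    W    L    W    L    L    W    W    L    W    W
Cells with no legal move (terminal, hence L): (0,0), (0,1), (0,2), (0,3), (0,4), (1,0), (2,0), (3,0).
The remaining L cells, each justified by listing all of its moves:
(1,6): →(1,1)(W), (0,5)(W) — all W, so L
(1,7): →(1,2)(W), (0,6)(W) — all W, so L
(1,8): →(1,3)(W), (0,7)(W) — all W, so L
(1,9): →(1,4)(W), (0,8)(W) — all W, so L
(2,2): →(1,1)(W) only, which is W, so L
(2,3): →(1,2)(W) only, which is W, so L
(2,4): →(1,3)(W) only, which is W, so L
(2,6): →(2,1)(W), (1,5)(W) — all W, so L
(3,2): →(2,1)(W) only, which is W, so L
(3,6): →(3,1)(W), (2,5)(W) — all W, so L
(3,8): →(3,3)(W), (2,7)(W) — all W, so L
(3,9): →(3,4)(W), (2,8)(W) — all W, so L
(4,5): →(0,5)(W), (4,0)(W), (3,4)(W) — all W, so L
(4,6): →(0,6)(W), (4,1)(W), (3,5)(W) — all W, so L
(4,8): →(0,8)(W), (4,3)(W), (3,7)(W) — all W, so L
(5,5): →(1,5)(W), (0,5)(W), (5,0)(W), (4,4)(W) — all W, so L
(6,1): →(2,1)(W), (1,1)(W), (5,0)(W) — all W, so L
(6,5): →(2,5)(W), (1,5)(W), (6,0)(W), (5,4)(W) — all W, so L
(7,1): →(3,1)(W), (2,1)(W), (6,0)(W) — all W, so L
(7,5): →(3,5)(W), (2,5)(W), (7,0)(W), (6,4)(W) — all W, so L
(7,7): →(3,7)(W), (2,7)(W), (7,2)(W), (6,6)(W) — all W, so L
(8,1): →(4,1)(W), (3,1)(W), (7,0)(W) — all W, so L
(8,3): →(4,3)(W), (3,3)(W), (7,2)(W) — all W, so L
(8,4): →(4,4)(W), (3,4)(W), (7,3)(W) — all W, so L
(8,7): →(4,7)(W), (3,7)(W), (8,2)(W), (7,6)(W) — all W, so L
Every other cell has at least one move into one of the L cells above, so it is W.
L cells per row: a=0: 5, a=1: 5, a=2: 5, a=3: 5, a=4: 3, a=5: 1, a=6: 2, a=7: 3, a=8: 4; total 33.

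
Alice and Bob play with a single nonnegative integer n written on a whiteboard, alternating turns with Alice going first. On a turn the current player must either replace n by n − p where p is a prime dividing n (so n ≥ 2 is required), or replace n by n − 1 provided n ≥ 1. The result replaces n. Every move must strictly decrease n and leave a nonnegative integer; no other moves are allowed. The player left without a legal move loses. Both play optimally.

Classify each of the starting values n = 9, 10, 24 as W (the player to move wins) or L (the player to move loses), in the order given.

Compute win/loss labels from the base case upward. A position with no move is L. Any other position is W if it can reach an L in one move, else L.
n=0: no move → L
n=1: can move to 0, which is L ⇒ W
n=2: can move to 0, which is L ⇒ W
n=3: can move to 0, which is L ⇒ W
n=4: moves to 2(W), 3(W); every one is W ⇒ L
n=5: can move to 0, which is L ⇒ W
n=6: can move to 4, which is L ⇒ W
n=7: can move to 0, which is L ⇒ W
n=8: moves to 6(W), 7(W); every one is W ⇒ L
n=9: can move to 8, which is L ⇒ W
n=10: can move to 8, which is L ⇒ W
n=11: can move to 0, which is L ⇒ W
n=12: moves to 9(W), 10(W), 11(W); every one is W ⇒ L
n=13: can move to 0, which is L ⇒ W
n=14: can move to 12, which is L ⇒ W
n=15: can move to 12, which is L ⇒ W
n=16: moves to 14(W), 15(W); every one is W ⇒ L
n=17: can move to 0, which is L ⇒ W
n=18: can move to 16, which is L ⇒ W
n=19: can move to 0, which is L ⇒ W
n=20: moves to 15(W), 18(W), 19(W); every one is W ⇒ L
n=21: can move to 20, which is L ⇒ W
n=22: can move to 20, which is L ⇒ W
n=23: can move to 0, which is L ⇒ W
n=24: moves to 21(W), 22(W), 23(W); every one is W ⇒ L

9: W, 10: W, 24: L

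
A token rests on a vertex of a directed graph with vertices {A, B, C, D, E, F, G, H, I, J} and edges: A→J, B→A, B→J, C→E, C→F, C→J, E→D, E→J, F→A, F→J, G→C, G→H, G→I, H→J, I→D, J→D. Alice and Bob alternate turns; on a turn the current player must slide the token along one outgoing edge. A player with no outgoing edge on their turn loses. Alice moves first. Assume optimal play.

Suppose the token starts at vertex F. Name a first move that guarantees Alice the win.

Move to A.

Label each position W (a win for the player to move) or L (a loss). A position with no legal move is L; any other position is W exactly when some move reaches an L, and L when every move reaches a W.
Every edge goes from a vertex to one that appears earlier in the order D, J, A, H, B, E, I, F, C, G, so processing vertices in that order labels each vertex after all of its successors.
D: no outgoing edge → L
J: →D(L), so W
A: →J(W) only, which is W, so L
H: →J(W) only, which is W, so L
B: →A(L), so W
E: →D(L), so W
I: →D(L), so W
F: →A(L), so W
C: →F(W), E(W), J(W) — all W, so L
G: →C(L), so W
From F, the L positions reachable in one move are: A.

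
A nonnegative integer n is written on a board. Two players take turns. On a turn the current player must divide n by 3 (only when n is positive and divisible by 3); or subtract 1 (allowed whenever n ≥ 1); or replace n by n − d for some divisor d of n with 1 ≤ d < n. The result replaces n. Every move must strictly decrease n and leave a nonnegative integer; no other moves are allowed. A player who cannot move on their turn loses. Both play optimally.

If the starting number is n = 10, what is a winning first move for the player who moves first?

Move to 5.

Use the standard recursion: the mover loses at a terminal position; elsewhere, the mover wins exactly when some move hands the opponent an L position.
n=0: no move → L
n=1: reaches L-position 0 → W
n=2: only reaches 1(W), which is W → L
n=3: reaches L-position 2 → W
n=4: reaches L-position 2 → W
n=5: only reaches 4(W), which is W → L
n=6: reaches L-position 2 → W
n=7: only reaches 6(W), which is W → L
n=8: reaches L-position 7 → W
n=9: only reaches 3(W), 6(W), 8(W), all W → L
n=10: reaches L-position 5 → W
From 10, the L positions reachable in one move are: 5, 9. Any move reaching one of these is winning.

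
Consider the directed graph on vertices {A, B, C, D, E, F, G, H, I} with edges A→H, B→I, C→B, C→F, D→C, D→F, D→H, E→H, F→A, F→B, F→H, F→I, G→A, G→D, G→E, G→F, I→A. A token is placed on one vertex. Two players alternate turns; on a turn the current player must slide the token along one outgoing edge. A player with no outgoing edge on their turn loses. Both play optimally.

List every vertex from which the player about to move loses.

Label each position W (a win for the player to move) or L (a loss). A position with no legal move is L; any other position is W exactly when some move reaches an L, and L when every move reaches a W.
Every edge goes from a vertex to one that appears earlier in the order H, A, I, E, B, F, C, D, G, so processing vertices in that order labels each vertex after all of its successors.
H: no outgoing edge → L
A: can move to H, which is L ⇒ W
I: the only move is to A(W), a W ⇒ L
E: can move to H, which is L ⇒ W
B: can move to I, which is L ⇒ W
F: can move to I, which is L ⇒ W
C: moves to F(W), B(W); every one is W ⇒ L
D: can move to C, which is L ⇒ W
G: moves to D(W), F(W), E(W), A(W); every one is W ⇒ L
The losing starting vertices are exactly the entries labelled L in this table (4 of them).

C, G, H, I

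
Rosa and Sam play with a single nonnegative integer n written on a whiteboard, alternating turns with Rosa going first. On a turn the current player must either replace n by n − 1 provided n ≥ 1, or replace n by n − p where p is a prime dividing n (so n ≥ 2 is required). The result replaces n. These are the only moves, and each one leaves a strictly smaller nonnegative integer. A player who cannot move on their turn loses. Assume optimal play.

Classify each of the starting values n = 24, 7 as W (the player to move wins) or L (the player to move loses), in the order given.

24: L, 7: W

Work bottom-up. With no move the player to move loses. Otherwise the position is W if at least one move leads to an L position for the opponent, and L if every move leads to a W.
n=0: no move → L
n=1: reaches L-position 0 → W
n=2: reaches L-position 0 → W
n=3: reaches L-position 0 → W
n=4: only reaches 2(W), 3(W), all W → L
n=5: reaches L-position 0 → W
n=6: reaches L-position 4 → W
n=7: reaches L-position 0 → W
n=8: only reaches 6(W), 7(W), all W → L
n=9: reaches L-position 8 → W
n=10: reaches L-position 8 → W
n=11: reaches L-position 0 → W
n=12: only reaches 9(W), 10(W), 11(W), all W → L
n=13: reaches L-position 0 → W
n=14: reaches L-position 12 → W
n=15: reaches L-position 12 → W
n=16: only reaches 14(W), 15(W), all W → L
n=17: reaches L-position 0 → W
n=18: reaches L-position 16 → W
n=19: reaches L-position 0 → W
n=20: only reaches 15(W), 18(W), 19(W), all W → L
n=21: reaches L-position 20 → W
n=22: reaches L-position 20 → W
n=23: reaches L-position 0 → W
n=24: only reaches 21(W), 22(W), 23(W), all W → L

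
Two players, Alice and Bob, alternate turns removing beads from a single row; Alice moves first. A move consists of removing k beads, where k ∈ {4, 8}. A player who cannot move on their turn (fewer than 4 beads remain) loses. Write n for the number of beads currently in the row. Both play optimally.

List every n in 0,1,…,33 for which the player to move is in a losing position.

Label each position W (a win for the player to move) or L (a loss). A position with no legal move is L; any other position is W exactly when some move reaches an L, and L when every move reaches a W.
n=0: no move → L
n=1: no move → L
n=2: no move → L
n=3: no move → L
n=4: reaches L-position 0 → W
n=5: reaches L-position 1 → W
n=6: reaches L-position 2 → W
n=7: reaches L-position 3 → W
n=8: reaches L-position 0 → W
n=9: reaches L-position 1 → W
n=10: reaches L-position 2 → W
n=11: reaches L-position 3 → W
n=12: only reaches 8(W), 4(W), all W → L
n=13: only reaches 9(W), 5(W), all W → L
n=14: only reaches 10(W), 6(W), all W → L
n=15: only reaches 11(W), 7(W), all W → L
n=16: reaches L-position 12 → W
n=17: reaches L-position 13 → W
n=18: reaches L-position 14 → W
n=19: reaches L-position 15 → W
n=20: reaches L-position 12 → W
n=21: reaches L-position 13 → W
n=22: reaches L-position 14 → W
n=23: reaches L-position 15 → W
n=24: only reaches 20(W), 16(W), all W → L
n=25: only reaches 21(W), 17(W), all W → L
n=26: only reaches 22(W), 18(W), all W → L
n=27: only reaches 23(W), 19(W), all W → L
n=28: reaches L-position 24 → W
n=29: reaches L-position 25 → W
n=30: reaches L-position 26 → W
n=31: reaches L-position 27 → W
n=32: reaches L-position 24 → W
n=33: reaches L-position 25 → W
The losing starting values of n are exactly the entries labelled L in this table (12 of them).

0, 1, 2, 3, 12, 13, 14, 15, 24, 25, 26, 27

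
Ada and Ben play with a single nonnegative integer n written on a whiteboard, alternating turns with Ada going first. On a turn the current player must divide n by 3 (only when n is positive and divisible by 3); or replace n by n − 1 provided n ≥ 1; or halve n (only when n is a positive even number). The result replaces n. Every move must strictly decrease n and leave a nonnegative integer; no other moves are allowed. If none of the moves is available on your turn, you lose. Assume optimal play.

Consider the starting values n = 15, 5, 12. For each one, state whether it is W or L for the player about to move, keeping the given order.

15: W, 5: L, 12: W

Positions with no move are L. A position that does have a move is losing for the player to move precisely when every available move leads to a winning position for the opponent. Fill in the labels:
n=0: no move → L
n=1: →0(L), so W
n=2: →1(W) only, which is W, so L
n=3: →2(L), so W
n=4: →2(L), so W
n=5: →4(W) only, which is W, so L
n=6: →2(L), so W
n=7: →6(W) only, which is W, so L
n=8: →7(L), so W
n=9: →3(W), 8(W) — all W, so L
n=10: →5(L), so W
n=11: →10(W) only, which is W, so L
n=12: →11(L), so W
n=13: →12(W) only, which is W, so L
n=14: →7(L), so W
n=15: →5(L), so W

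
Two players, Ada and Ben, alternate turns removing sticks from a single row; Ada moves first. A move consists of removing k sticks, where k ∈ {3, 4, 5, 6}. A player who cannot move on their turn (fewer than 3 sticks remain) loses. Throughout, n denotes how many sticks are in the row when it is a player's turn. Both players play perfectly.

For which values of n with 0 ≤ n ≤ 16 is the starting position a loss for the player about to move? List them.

Positions with no move are L. A position that does have a move is losing for the player to move precisely when every available move leads to a winning position for the opponent. Fill in the labels:
n=0: no move → L
n=1: no move → L
n=2: no move → L
n=3: reaches L-position 0 → W
n=4: reaches L-position 1 → W
n=5: reaches L-position 2 → W
n=6: reaches L-position 2 → W
n=7: reaches L-position 2 → W
n=8: reaches L-position 2 → W
n=9: only reaches 6(W), 5(W), 4(W), 3(W), all W → L
n=10: only reaches 7(W), 6(W), 5(W), 4(W), all W → L
n=11: only reaches 8(W), 7(W), 6(W), 5(W), all W → L
n=12: reaches L-position 9 → W
n=13: reaches L-position 10 → W
n=14: reaches L-position 11 → W
n=15: reaches L-position 11 → W
n=16: reaches L-position 11 → W
The losing starting values of n are exactly the entries labelled L in this table (6 of them).

0, 1, 2, 9, 10, 11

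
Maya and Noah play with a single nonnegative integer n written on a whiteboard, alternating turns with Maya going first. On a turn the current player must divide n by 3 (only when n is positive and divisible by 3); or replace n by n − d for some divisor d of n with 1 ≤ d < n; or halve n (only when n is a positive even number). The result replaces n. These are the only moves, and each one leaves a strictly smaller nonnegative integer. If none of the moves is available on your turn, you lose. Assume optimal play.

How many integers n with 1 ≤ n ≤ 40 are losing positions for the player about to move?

14

Use the standard recursion: the mover loses at a terminal position; elsewhere, the mover wins exactly when some move hands the opponent an L position.
n=0: no move → L
n=1: no move → L
n=2: W (go to 1, an L position)
n=3: W (go to 1, an L position)
n=4: L (options 2(W), 3(W) are all W)
n=5: W (go to 4, an L position)
n=6: W (go to 4, an L position)
n=7: L (sole option 6(W) is W)
n=8: W (go to 4, an L position)
n=9: L (options 3(W), 6(W), 8(W) are all W)
n=10: W (go to 9, an L position)
n=11: L (sole option 10(W) is W)
n=12: W (go to 4, an L position)
n=13: L (sole option 12(W) is W)
n=14: W (go to 7, an L position)
n=15: L (options 5(W), 10(W), 12(W), 14(W) are all W)
n=16: W (go to 15, an L position)
n=17: L (sole option 16(W) is W)
n=18: W (go to 9, an L position)
n=19: L (sole option 18(W) is W)
n=20: W (go to 15, an L position)
n=21: W (go to 7, an L position)
n=22: W (go to 11, an L position)
n=23: L (sole option 22(W) is W)
n=24: W (go to 23, an L position)
n=25: L (options 20(W), 24(W) are all W)
n=26: W (go to 13, an L position)
n=27: W (go to 9, an L position)
n=28: L (options 14(W), 21(W), 24(W), 26(W), 27(W) are all W)
n=29: W (go to 28, an L position)
n=30: W (go to 15, an L position)
n=31: L (sole option 30(W) is W)
n=32: W (go to 28, an L position)
n=33: W (go to 11, an L position)
n=34: W (go to 17, an L position)
n=35: W (go to 28, an L position)
n=36: L (options 12(W), 18(W), 24(W), 27(W), 30(W), 32(W), 33(W), 34(W), 35(W) are all W)
n=37: W (go to 36, an L position)
n=38: W (go to 19, an L position)
n=39: W (go to 13, an L position)
n=40: W (go to 36, an L position)
L entries with 1 ≤ n ≤ 40 (n=0 is outside the asked range and is not counted): n = 1, 4, 7, 9, 11, 13, 15, 17, 19, 23, 25, 28, 31, 36; that makes 14.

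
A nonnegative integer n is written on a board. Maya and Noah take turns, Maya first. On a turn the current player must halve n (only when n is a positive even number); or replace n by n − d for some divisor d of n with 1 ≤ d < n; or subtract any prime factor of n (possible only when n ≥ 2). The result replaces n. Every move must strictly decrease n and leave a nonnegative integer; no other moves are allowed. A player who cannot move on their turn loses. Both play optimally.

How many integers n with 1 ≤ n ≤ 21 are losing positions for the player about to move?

5

Positions with no move are L. A position that does have a move is losing for the player to move precisely when every available move leads to a winning position for the opponent. Fill in the labels:
n=0: no move → L
n=1: no move → L
n=2: reaches L-position 0 → W
n=3: reaches L-position 0 → W
n=4: only reaches 2(W), 3(W), all W → L
n=5: reaches L-position 0 → W
n=6: reaches L-position 4 → W
n=7: reaches L-position 0 → W
n=8: reaches L-position 4 → W
n=9: only reaches 6(W), 8(W), all W → L
n=10: reaches L-position 9 → W
n=11: reaches L-position 0 → W
n=12: reaches L-position 9 → W
n=13: reaches L-position 0 → W
n=14: only reaches 7(W), 12(W), 13(W), all W → L
n=15: reaches L-position 14 → W
n=16: reaches L-position 14 → W
n=17: reaches L-position 0 → W
n=18: reaches L-position 9 → W
n=19: reaches L-position 0 → W
n=20: only reaches 10(W), 15(W), 16(W), 18(W), 19(W), all W → L
n=21: reaches L-position 14 → W
L entries with 1 ≤ n ≤ 21 (n=0 is outside the asked range and is not counted): n = 1, 4, 9, 14, 20; that makes 5.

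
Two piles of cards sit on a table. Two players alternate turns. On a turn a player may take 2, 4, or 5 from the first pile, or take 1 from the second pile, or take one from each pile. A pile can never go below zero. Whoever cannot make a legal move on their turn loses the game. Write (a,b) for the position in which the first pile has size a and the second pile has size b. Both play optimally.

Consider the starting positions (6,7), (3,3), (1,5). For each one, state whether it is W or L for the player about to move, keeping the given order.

(6,7): W, (3,3): L, (1,5): W

Classify positions by backward induction: terminal positions (no move available) are L. From any other position, the mover wins iff some move reaches an L.
No move ever increases a pile, so every position that can arise here has a ≤ 6 and b ≤ 7; it is enough to label the cells with 0 ≤ a ≤ 6 and 0 ≤ b ≤ 7.
Every move lowers a or b (never raises either), so fill the grid row by row in increasing a, and left to right within a row: each cell's successors are then already labelled.
      b=0  b=1  b=2  b=3  b=4  b=5  b=6  b=7
a=0:    L    W    L    W    L    W    L    W
a=1:    L    W    L    W    L    W    L    W
a=2:    W    W    W    W    W    W    W    W
a=3:    W    L    W    L    W    L    W    L
a=4:    W    L    W    L    W    L    W    L
a=5:    W    W    W    W    W    W    W    W
a=6:    W    W    W    W    W    W    W    W
Cells with no legal move (terminal, hence L): (0,0), (1,0).
The remaining L cells, each justified by listing all of its moves:
(0,2): the only move is to (0,1)(W), a W ⇒ L
(0,4): the only move is to (0,3)(W), a W ⇒ L
(0,6): the only move is to (0,5)(W), a W ⇒ L
(1,2): moves to (1,1)(W), (0,1)(W); every one is W ⇒ L
(1,4): moves to (1,3)(W), (0,3)(W); every one is W ⇒ L
(1,6): moves to (1,5)(W), (0,5)(W); every one is W ⇒ L
(3,1): moves to (1,1)(W), (3,0)(W), (2,0)(W); every one is W ⇒ L
(3,3): moves to (1,3)(W), (3,2)(W), (2,2)(W); every one is W ⇒ L
(3,5): moves to (1,5)(W), (3,4)(W), (2,4)(W); every one is W ⇒ L
(3,7): moves to (1,7)(W), (3,6)(W), (2,6)(W); every one is W ⇒ L
(4,1): moves to (2,1)(W), (0,1)(W), (4,0)(W), (3,0)(W); every one is W ⇒ L
(4,3): moves to (2,3)(W), (0,3)(W), (4,2)(W), (3,2)(W); every one is W ⇒ L
(4,5): moves to (2,5)(W), (0,5)(W), (4,4)(W), (3,4)(W); every one is W ⇒ L
(4,7): moves to (2,7)(W), (0,7)(W), (4,6)(W), (3,6)(W); every one is W ⇒ L
Every other cell has at least one move into one of the L cells above, so it is W.
(6,7): the move to (4,7) reaches an L cell, so W
(3,3): one of the L cells justified above, so L
(1,5): the move to (1,4) reaches an L cell, so W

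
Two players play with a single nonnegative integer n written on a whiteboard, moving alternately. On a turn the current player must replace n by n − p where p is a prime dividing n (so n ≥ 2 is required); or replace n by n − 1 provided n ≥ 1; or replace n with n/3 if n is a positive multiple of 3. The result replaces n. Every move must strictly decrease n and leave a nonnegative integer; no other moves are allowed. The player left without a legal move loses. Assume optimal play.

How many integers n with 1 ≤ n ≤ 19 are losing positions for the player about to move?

4

Compute win/loss labels from the base case upward. A position with no move is L. Any other position is W if it can reach an L in one move, else L.
n=0: no move → L
n=1: reaches L-position 0 → W
n=2: reaches L-position 0 → W
n=3: reaches L-position 0 → W
n=4: only reaches 2(W), 3(W), all W → L
n=5: reaches L-position 0 → W
n=6: reaches L-position 4 → W
n=7: reaches L-position 0 → W
n=8: only reaches 6(W), 7(W), all W → L
n=9: reaches L-position 8 → W
n=10: reaches L-position 8 → W
n=11: reaches L-position 0 → W
n=12: reaches L-position 4 → W
n=13: reaches L-position 0 → W
n=14: only reaches 7(W), 12(W), 13(W), all W → L
n=15: reaches L-position 14 → W
n=16: reaches L-position 14 → W
n=17: reaches L-position 0 → W
n=18: only reaches 6(W), 15(W), 16(W), 17(W), all W → L
n=19: reaches L-position 0 → W
L entries with 1 ≤ n ≤ 19 (n=0 is outside the asked range and is not counted): n = 4, 8, 14, 18; that makes 4.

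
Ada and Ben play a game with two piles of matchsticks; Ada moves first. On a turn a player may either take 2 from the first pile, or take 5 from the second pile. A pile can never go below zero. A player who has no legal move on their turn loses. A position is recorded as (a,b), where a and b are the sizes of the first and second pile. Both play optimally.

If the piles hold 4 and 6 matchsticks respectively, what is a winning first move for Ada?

Positions with no move are L. A position that does have a move is losing for the player to move precisely when every available move leads to a winning position for the opponent. Fill in the labels:
No move ever increases a pile, so every position that can arise here has a ≤ 4 and b ≤ 6; it is enough to label the cells with 0 ≤ a ≤ 4 and 0 ≤ b ≤ 6.
Every move lowers a or b (never raises either), so fill the grid row by row in increasing a, and left to right within a row: each cell's successors are then already labelled.
      b=0  b=1  b=2  b=3  b=4  b=5  b=6
a=0:    L    L    L    L    L    W    W
a=1:    L    L    L    L    L    W    W
a=2:    W    W    W    W    W    L    L
a=3:    W    W    W    W    W    L    L
a=4:    L    L    L    L    L    W    W
Cells with no legal move (terminal, hence L): (0,0), (0,1), (0,2), (0,3), (0,4), (1,0), (1,1), (1,2), (1,3), (1,4).
The remaining L cells, each justified by listing all of its moves:
(2,5): moves to (0,5)(W), (2,0)(W); every one is W ⇒ L
(2,6): moves to (0,6)(W), (2,1)(W); every one is W ⇒ L
(3,5): moves to (1,5)(W), (3,0)(W); every one is W ⇒ L
(3,6): moves to (1,6)(W), (3,1)(W); every one is W ⇒ L
(4,0): the only move is to (2,0)(W), a W ⇒ L
(4,1): the only move is to (2,1)(W), a W ⇒ L
(4,2): the only move is to (2,2)(W), a W ⇒ L
(4,3): the only move is to (2,3)(W), a W ⇒ L
(4,4): the only move is to (2,4)(W), a W ⇒ L
Every other cell has at least one move into one of the L cells above, so it is W.
From (4,6), the L positions reachable in one move are: (2,6), (4,1). Any move reaching one of these is winning.

Move to (2,6).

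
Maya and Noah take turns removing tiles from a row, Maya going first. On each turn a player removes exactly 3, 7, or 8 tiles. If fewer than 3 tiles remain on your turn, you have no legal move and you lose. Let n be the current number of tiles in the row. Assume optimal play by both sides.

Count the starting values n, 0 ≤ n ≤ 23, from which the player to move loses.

10

Work bottom-up. With no move the player to move loses. Otherwise the position is W if at least one move leads to an L position for the opponent, and L if every move leads to a W.
n=0: no move → L
n=1: no move → L
n=2: no move → L
n=3: W (go to 0, an L position)
n=4: W (go to 1, an L position)
n=5: W (go to 2, an L position)
n=6: L (sole option 3(W) is W)
n=7: W (go to 0, an L position)
n=8: W (go to 1, an L position)
n=9: W (go to 6, an L position)
n=10: W (go to 2, an L position)
n=11: L (options 8(W), 4(W), 3(W) are all W)
n=12: L (options 9(W), 5(W), 4(W) are all W)
n=13: W (go to 6, an L position)
n=14: W (go to 11, an L position)
n=15: W (go to 12, an L position)
n=16: L (options 13(W), 9(W), 8(W) are all W)
n=17: L (options 14(W), 10(W), 9(W) are all W)
n=18: W (go to 11, an L position)
n=19: W (go to 16, an L position)
n=20: W (go to 17, an L position)
n=21: L (options 18(W), 14(W), 13(W) are all W)
n=22: L (options 19(W), 15(W), 14(W) are all W)
n=23: W (go to 16, an L position)
L entries with 0 ≤ n ≤ 23: n = 0, 1, 2, 6, 11, 12, 16, 17, 21, 22; that makes 10.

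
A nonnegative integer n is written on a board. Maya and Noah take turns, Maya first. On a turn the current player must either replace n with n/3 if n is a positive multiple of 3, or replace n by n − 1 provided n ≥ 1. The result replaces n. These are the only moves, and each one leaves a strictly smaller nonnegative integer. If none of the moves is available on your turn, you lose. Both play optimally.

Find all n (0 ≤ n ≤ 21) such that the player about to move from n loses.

Compute win/loss labels from the base case upward. A position with no move is L. Any other position is W if it can reach an L in one move, else L.
n=0: no move → L
n=1: W (go to 0, an L position)
n=2: L (sole option 1(W) is W)
n=3: W (go to 2, an L position)
n=4: L (sole option 3(W) is W)
n=5: W (go to 4, an L position)
n=6: W (go to 2, an L position)
n=7: L (sole option 6(W) is W)
n=8: W (go to 7, an L position)
n=9: L (options 3(W), 8(W) are all W)
n=10: W (go to 9, an L position)
n=11: L (sole option 10(W) is W)
n=12: W (go to 4, an L position)
n=13: L (sole option 12(W) is W)
n=14: W (go to 13, an L position)
n=15: L (options 5(W), 14(W) are all W)
n=16: W (go to 15, an L position)
n=17: L (sole option 16(W) is W)
n=18: W (go to 17, an L position)
n=19: L (sole option 18(W) is W)
n=20: W (go to 19, an L position)
n=21: W (go to 7, an L position)
The losing starting values of n are exactly the entries labelled L in this table (10 of them).

0, 2, 4, 7, 9, 11, 13, 15, 17, 19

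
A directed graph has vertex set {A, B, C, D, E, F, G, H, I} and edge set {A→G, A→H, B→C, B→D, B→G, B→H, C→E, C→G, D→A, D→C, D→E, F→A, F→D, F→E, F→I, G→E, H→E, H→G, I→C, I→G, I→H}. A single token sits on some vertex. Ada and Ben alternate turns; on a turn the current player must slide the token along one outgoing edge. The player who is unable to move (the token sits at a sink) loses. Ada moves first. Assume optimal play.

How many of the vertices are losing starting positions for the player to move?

4

Use the standard recursion: the mover loses at a terminal position; elsewhere, the mover wins exactly when some move hands the opponent an L position.
Every edge goes from a vertex to one that appears earlier in the order E, G, H, C, A, D, B, I, F, so processing vertices in that order labels each vertex after all of its successors.
E: no outgoing edge → L
G: reaches L-position E → W
H: reaches L-position E → W
C: reaches L-position E → W
A: only reaches H(W), G(W), all W → L
D: reaches L-position A → W
B: only reaches D(W), C(W), H(W), G(W), all W → L
I: only reaches C(W), H(W), G(W), all W → L
F: reaches L-position I → W
The L vertices are A, B, E, I; that is 4 in all.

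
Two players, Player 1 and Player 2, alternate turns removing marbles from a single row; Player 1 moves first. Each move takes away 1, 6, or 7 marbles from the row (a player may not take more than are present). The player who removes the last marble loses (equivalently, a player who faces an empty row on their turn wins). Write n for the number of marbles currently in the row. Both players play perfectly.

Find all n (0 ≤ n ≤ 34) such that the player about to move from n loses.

1, 3, 5, 13, 15, 17, 25, 27, 29

Use the standard recursion: the mover wins at a terminal position; elsewhere, the mover wins exactly when some move hands the opponent an L position.
n=0: no move; the opponent has just taken the last marble and therefore loses → W
n=1: L (sole option 0(W) is W)
n=2: W (go to 1, an L position)
n=3: L (sole option 2(W) is W)
n=4: W (go to 3, an L position)
n=5: L (sole option 4(W) is W)
n=6: W (go to 5, an L position)
n=7: W (go to 1, an L position)
n=8: W (go to 1, an L position)
n=9: W (go to 3, an L position)
n=10: W (go to 3, an L position)
n=11: W (go to 5, an L position)
n=12: W (go to 5, an L position)
n=13: L (options 12(W), 7(W), 6(W) are all W)
n=14: W (go to 13, an L position)
n=15: L (options 14(W), 9(W), 8(W) are all W)
n=16: W (go to 15, an L position)
n=17: L (options 16(W), 11(W), 10(W) are all W)
n=18: W (go to 17, an L position)
n=19: W (go to 13, an L position)
n=20: W (go to 13, an L position)
n=21: W (go to 15, an L position)
n=22: W (go to 15, an L position)
n=23: W (go to 17, an L position)
n=24: W (go to 17, an L position)
n=25: L (options 24(W), 19(W), 18(W) are all W)
n=26: W (go to 25, an L position)
n=27: L (options 26(W), 21(W), 20(W) are all W)
n=28: W (go to 27, an L position)
n=29: L (options 28(W), 23(W), 22(W) are all W)
n=30: W (go to 29, an L position)
n=31: W (go to 25, an L position)
n=32: W (go to 25, an L position)
n=33: W (go to 27, an L position)
n=34: W (go to 27, an L position)
The losing starting values of n are exactly the entries labelled L in this table (9 of them).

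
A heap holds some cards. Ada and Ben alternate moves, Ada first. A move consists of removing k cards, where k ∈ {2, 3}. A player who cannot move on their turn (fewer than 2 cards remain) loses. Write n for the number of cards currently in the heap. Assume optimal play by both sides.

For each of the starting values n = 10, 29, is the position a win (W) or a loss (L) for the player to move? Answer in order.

10: L, 29: W

Positions with no move are L. A position that does have a move is losing for the player to move precisely when every available move leads to a winning position for the opponent. Fill in the labels:
n=0: no move → L
n=1: no move → L
n=2: W (go to 0, an L position)
n=3: W (go to 1, an L position)
n=4: W (go to 1, an L position)
n=5: L (options 3(W), 2(W) are all W)
n=6: L (options 4(W), 3(W) are all W)
n=7: W (go to 5, an L position)
n=8: W (go to 6, an L position)
n=9: W (go to 6, an L position)
n=10: L (options 8(W), 7(W) are all W)
n=11: L (options 9(W), 8(W) are all W)
n=12: W (go to 10, an L position)
n=13: W (go to 11, an L position)
n=14: W (go to 11, an L position)
n=15: L (options 13(W), 12(W) are all W)
n=16: L (options 14(W), 13(W) are all W)
n=17: W (go to 15, an L position)
n=18: W (go to 16, an L position)
n=19: W (go to 16, an L position)
n=20: L (options 18(W), 17(W) are all W)
n=21: L (options 19(W), 18(W) are all W)
n=22: W (go to 20, an L position)
n=23: W (go to 21, an L position)
n=24: W (go to 21, an L position)
n=25: L (options 23(W), 22(W) are all W)
n=26: L (options 24(W), 23(W) are all W)
n=27: W (go to 25, an L position)
n=28: W (go to 26, an L position)
n=29: W (go to 26, an L position)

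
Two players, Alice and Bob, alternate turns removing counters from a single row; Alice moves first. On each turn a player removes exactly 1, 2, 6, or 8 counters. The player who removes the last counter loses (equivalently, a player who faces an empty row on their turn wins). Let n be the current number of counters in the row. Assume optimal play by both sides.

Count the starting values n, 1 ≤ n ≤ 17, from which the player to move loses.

5

Label each position W (a win for the player to move) or L (a loss). A position with no legal move is W; any other position is W exactly when some move reaches an L, and L when every move reaches a W.
n=0: no move; the opponent has just taken the last counter and therefore loses → W
n=1: →0(W) only, which is W, so L
n=2: →1(L), so W
n=3: →1(L), so W
n=4: →3(W), 2(W) — all W, so L
n=5: →4(L), so W
n=6: →4(L), so W
n=7: →1(L), so W
n=8: →7(W), 6(W), 2(W), 0(W) — all W, so L
n=9: →8(L), so W
n=10: →8(L), so W
n=11: →10(W), 9(W), 5(W), 3(W) — all W, so L
n=12: →11(L), so W
n=13: →11(L), so W
n=14: →8(L), so W
n=15: →14(W), 13(W), 9(W), 7(W) — all W, so L
n=16: →15(L), so W
n=17: →15(L), so W
L entries with 1 ≤ n ≤ 17 (the range starts at n=1): n = 1, 4, 8, 11, 15; that makes 5.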